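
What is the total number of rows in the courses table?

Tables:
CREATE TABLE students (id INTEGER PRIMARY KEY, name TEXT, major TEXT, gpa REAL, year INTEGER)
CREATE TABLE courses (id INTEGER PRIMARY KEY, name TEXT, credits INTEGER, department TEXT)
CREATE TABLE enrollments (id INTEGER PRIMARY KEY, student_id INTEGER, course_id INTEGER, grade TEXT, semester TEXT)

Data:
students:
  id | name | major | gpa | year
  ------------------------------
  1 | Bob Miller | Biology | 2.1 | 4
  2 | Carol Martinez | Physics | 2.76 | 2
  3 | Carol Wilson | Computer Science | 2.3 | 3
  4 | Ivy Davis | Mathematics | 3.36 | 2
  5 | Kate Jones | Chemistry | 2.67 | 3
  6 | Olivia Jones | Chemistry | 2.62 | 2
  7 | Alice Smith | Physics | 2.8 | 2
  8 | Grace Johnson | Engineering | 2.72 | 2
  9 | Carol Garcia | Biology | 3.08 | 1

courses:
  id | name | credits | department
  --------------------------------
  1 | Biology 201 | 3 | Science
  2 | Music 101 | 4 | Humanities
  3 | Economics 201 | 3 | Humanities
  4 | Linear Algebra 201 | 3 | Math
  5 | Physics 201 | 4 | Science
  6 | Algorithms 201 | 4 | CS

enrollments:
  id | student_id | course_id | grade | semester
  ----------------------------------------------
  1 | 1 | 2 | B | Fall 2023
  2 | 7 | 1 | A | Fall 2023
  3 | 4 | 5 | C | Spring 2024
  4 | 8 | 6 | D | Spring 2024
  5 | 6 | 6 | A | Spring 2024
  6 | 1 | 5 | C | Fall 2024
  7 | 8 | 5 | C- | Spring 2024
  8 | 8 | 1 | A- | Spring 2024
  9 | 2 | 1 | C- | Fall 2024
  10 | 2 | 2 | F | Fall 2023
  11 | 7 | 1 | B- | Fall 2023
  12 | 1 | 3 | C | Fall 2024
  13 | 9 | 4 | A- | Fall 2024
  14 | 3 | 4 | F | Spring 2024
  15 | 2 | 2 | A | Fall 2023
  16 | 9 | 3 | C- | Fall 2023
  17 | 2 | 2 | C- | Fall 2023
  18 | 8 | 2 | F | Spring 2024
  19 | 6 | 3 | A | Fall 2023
SELECT COUNT(*) FROM courses

Execution result:
6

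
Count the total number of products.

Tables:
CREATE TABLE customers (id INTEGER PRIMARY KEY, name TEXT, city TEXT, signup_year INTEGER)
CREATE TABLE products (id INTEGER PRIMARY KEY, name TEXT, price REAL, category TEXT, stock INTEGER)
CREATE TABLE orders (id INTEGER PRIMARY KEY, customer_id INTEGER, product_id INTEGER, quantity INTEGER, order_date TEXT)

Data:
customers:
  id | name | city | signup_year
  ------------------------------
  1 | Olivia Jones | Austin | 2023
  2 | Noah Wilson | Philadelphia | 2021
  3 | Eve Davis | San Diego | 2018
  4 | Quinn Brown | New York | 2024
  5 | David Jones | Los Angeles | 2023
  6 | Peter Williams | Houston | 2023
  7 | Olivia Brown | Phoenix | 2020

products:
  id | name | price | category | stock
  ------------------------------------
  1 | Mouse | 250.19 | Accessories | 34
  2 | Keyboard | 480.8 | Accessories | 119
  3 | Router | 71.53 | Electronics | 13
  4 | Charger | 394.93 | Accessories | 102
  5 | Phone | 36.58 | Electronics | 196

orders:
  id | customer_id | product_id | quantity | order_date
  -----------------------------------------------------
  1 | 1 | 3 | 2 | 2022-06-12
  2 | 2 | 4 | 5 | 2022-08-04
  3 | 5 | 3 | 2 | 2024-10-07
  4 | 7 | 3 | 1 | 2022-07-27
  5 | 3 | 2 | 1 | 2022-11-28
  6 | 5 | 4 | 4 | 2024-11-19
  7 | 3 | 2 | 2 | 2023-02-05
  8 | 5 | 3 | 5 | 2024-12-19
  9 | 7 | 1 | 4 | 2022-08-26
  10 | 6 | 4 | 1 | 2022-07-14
SELECT COUNT(*) FROM products

Execution result:
5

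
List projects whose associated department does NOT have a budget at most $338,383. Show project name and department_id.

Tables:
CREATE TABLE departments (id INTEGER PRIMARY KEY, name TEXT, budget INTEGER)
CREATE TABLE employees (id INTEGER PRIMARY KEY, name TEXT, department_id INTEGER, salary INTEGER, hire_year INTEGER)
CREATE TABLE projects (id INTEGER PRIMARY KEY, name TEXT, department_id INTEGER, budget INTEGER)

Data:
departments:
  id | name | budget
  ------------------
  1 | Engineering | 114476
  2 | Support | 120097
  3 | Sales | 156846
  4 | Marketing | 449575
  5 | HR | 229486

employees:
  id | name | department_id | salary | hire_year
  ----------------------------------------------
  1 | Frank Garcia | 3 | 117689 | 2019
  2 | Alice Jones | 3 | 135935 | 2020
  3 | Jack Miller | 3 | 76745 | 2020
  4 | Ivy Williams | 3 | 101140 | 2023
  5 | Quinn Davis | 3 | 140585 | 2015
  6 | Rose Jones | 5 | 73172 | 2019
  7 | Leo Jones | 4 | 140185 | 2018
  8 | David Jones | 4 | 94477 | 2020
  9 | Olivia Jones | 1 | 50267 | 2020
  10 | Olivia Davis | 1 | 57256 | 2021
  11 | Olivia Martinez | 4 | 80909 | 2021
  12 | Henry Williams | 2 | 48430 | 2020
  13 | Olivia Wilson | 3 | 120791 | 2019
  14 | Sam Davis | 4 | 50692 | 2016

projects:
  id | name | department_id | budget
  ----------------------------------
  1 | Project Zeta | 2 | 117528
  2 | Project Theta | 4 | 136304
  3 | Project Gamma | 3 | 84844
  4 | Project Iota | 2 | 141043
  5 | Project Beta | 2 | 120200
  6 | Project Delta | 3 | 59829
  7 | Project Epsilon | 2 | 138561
SELECT name, department_id FROM projects WHERE department_id NOT IN (SELECT id FROM departments WHERE budget <= 338383)

Execution result:
name | department_id
Project Theta | 4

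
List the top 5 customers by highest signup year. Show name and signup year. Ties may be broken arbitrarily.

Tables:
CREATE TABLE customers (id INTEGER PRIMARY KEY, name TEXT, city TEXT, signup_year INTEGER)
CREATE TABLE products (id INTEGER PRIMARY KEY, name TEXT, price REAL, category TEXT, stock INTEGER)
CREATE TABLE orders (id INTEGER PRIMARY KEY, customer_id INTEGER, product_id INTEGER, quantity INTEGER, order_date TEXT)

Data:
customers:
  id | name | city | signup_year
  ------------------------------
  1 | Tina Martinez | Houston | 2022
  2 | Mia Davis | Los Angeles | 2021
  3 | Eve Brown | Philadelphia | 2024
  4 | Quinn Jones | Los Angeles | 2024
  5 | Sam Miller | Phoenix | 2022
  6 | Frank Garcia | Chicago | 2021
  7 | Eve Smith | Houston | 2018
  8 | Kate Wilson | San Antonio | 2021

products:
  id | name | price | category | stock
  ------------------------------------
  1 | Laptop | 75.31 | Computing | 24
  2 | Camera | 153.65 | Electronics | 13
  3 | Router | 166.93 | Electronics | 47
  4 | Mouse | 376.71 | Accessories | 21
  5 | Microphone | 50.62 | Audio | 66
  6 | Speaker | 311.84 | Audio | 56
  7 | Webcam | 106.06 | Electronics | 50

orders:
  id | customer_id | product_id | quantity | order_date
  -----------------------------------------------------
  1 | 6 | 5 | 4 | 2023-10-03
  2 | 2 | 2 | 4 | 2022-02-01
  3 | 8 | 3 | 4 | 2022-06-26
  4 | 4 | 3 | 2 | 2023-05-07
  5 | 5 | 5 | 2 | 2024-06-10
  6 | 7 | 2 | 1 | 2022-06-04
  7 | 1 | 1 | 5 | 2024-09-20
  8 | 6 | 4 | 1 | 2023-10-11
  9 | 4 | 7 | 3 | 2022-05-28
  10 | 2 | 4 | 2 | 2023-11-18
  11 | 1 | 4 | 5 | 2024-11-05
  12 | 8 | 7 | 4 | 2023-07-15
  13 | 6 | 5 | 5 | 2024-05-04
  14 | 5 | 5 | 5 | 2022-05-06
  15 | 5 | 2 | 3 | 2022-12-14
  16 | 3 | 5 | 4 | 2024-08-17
SELECT name, signup_year FROM customers ORDER BY signup_year DESC LIMIT 5

Execution result:
name | signup_year
Eve Brown | 2024
Quinn Jones | 2024
Tina Martinez | 2022
Sam Miller | 2022
Mia Davis | 2021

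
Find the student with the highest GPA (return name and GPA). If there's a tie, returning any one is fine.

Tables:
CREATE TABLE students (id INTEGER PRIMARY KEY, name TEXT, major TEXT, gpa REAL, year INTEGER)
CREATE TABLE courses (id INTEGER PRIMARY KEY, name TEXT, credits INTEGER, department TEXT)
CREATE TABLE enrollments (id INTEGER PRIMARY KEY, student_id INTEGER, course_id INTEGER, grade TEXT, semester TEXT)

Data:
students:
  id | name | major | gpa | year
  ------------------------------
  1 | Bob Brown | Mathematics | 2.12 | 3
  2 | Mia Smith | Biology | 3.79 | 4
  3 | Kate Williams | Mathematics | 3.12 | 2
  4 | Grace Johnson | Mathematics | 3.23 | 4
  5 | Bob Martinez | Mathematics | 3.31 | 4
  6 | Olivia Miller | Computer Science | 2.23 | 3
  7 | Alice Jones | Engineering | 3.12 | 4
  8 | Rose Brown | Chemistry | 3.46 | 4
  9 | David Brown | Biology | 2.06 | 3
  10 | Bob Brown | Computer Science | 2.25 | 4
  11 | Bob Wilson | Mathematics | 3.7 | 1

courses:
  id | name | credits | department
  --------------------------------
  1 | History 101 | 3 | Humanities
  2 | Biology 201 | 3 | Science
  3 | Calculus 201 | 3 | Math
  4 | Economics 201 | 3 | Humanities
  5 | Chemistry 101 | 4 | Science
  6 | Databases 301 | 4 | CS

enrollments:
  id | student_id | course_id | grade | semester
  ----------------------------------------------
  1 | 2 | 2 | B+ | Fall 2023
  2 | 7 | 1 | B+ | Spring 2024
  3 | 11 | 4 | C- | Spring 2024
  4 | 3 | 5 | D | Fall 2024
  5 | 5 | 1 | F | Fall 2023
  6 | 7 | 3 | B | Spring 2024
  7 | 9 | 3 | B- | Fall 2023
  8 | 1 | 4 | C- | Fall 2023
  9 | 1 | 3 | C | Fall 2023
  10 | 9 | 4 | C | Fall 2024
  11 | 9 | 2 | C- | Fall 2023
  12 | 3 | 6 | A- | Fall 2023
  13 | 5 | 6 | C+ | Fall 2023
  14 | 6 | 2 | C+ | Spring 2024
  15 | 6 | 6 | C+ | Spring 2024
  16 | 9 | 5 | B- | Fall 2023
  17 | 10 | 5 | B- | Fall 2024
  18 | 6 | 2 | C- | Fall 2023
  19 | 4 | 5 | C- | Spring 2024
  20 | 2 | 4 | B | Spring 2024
SELECT name, gpa FROM students ORDER BY gpa DESC LIMIT 1

Execution result:
name | gpa
Mia Smith | 3.79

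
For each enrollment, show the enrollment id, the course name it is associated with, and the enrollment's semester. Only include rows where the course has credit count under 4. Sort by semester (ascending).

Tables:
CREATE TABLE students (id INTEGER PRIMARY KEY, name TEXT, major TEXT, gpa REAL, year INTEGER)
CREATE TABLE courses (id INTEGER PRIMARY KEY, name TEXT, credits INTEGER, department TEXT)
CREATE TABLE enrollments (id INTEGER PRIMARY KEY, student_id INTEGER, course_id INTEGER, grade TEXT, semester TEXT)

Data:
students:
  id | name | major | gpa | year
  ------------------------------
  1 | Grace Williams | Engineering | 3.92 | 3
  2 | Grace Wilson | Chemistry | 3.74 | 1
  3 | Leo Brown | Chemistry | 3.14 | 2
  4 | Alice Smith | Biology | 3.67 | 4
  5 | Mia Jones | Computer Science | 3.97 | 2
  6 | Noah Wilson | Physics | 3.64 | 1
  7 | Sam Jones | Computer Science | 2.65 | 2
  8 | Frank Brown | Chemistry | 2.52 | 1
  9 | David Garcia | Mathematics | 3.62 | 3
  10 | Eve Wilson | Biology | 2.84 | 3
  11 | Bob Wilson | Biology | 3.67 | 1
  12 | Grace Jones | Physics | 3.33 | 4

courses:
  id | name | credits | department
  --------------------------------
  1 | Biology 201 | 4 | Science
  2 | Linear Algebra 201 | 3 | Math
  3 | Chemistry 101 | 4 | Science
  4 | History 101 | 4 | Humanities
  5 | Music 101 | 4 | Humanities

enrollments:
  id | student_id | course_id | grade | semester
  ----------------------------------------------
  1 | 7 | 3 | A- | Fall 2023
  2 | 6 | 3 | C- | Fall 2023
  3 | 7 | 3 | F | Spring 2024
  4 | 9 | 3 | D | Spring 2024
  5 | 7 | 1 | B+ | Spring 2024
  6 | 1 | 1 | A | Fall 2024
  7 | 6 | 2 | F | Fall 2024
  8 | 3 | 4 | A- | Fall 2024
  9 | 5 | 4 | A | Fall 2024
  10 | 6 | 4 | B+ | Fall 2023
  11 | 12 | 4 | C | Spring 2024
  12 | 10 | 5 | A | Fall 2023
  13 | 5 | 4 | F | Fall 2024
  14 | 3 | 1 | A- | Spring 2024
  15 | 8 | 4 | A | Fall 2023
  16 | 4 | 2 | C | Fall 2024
SELECT c.id, p.name AS course, c.semester FROM enrollments c JOIN courses p ON c.course_id = p.id WHERE p.credits < 4 ORDER BY c.semester ASC

Execution result:
id | course | semester
7 | Linear Algebra 201 | Fall 2024
16 | Linear Algebra 201 | Fall 2024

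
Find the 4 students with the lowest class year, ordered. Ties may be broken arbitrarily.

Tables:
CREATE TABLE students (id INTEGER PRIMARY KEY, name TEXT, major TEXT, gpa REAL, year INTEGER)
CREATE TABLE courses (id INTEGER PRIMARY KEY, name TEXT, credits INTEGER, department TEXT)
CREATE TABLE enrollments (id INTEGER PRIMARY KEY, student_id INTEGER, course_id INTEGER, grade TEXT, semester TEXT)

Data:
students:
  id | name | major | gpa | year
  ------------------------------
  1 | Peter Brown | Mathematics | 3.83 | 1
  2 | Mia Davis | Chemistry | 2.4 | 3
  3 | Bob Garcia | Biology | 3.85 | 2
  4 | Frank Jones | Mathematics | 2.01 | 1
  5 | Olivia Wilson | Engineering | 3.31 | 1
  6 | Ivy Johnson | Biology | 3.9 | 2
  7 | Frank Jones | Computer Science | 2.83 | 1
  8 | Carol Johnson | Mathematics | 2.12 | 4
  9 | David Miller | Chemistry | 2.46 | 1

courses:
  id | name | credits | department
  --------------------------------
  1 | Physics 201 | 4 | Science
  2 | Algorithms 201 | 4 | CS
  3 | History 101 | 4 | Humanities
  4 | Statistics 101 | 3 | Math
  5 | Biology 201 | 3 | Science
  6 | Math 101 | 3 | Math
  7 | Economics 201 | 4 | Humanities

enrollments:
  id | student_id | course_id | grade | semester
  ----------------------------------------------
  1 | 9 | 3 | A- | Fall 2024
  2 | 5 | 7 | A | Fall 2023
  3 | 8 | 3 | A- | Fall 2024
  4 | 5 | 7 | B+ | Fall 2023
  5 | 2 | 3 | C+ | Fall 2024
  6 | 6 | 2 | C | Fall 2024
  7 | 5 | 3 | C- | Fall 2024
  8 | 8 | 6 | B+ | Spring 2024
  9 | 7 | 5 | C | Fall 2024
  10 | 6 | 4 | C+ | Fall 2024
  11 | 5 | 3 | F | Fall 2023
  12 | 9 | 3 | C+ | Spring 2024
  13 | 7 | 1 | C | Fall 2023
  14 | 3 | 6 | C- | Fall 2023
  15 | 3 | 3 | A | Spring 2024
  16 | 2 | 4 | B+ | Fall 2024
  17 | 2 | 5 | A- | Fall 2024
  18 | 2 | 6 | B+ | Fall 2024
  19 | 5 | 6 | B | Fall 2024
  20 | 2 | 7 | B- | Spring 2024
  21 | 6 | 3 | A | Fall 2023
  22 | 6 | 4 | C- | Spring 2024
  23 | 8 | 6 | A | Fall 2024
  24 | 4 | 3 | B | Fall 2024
SELECT name, year FROM students ORDER BY year ASC LIMIT 4

Execution result:
name | year
Peter Brown | 1
Frank Jones | 1
Olivia Wilson | 1
Frank Jones | 1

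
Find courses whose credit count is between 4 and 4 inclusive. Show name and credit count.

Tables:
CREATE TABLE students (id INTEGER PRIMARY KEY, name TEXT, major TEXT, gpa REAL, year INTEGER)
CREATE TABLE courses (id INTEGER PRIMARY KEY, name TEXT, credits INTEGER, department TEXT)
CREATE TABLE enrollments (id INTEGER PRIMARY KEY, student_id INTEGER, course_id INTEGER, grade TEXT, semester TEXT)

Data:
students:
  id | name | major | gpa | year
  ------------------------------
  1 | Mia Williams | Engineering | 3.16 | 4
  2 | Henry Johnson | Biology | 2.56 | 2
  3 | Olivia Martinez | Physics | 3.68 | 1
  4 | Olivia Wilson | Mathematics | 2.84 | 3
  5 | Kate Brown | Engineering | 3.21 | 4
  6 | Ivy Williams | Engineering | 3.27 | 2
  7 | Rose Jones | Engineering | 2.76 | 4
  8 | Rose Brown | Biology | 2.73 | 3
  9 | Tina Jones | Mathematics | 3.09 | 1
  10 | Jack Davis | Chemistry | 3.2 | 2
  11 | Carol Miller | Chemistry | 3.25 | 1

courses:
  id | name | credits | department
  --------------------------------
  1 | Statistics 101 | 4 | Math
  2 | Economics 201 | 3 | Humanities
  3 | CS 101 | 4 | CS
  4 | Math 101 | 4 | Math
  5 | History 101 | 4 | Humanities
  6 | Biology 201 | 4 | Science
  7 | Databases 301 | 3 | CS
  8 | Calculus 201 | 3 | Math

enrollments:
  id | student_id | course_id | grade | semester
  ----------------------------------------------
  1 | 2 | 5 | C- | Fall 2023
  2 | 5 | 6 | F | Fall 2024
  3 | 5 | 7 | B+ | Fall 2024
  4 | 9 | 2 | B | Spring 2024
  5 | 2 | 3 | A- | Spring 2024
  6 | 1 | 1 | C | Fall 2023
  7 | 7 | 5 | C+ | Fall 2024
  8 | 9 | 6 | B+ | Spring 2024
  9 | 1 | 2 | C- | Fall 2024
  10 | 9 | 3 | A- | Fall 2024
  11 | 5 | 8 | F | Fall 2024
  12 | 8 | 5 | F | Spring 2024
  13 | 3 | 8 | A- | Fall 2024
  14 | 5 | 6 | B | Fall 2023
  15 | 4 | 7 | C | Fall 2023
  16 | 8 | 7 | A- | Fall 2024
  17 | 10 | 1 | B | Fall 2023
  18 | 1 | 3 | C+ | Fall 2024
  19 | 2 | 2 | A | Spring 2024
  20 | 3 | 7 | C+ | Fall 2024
SELECT name, credits FROM courses WHERE credits BETWEEN 4 AND 4

Execution result:
name | credits
Statistics 101 | 4
CS 101 | 4
Math 101 | 4
History 101 | 4
Biology 201 | 4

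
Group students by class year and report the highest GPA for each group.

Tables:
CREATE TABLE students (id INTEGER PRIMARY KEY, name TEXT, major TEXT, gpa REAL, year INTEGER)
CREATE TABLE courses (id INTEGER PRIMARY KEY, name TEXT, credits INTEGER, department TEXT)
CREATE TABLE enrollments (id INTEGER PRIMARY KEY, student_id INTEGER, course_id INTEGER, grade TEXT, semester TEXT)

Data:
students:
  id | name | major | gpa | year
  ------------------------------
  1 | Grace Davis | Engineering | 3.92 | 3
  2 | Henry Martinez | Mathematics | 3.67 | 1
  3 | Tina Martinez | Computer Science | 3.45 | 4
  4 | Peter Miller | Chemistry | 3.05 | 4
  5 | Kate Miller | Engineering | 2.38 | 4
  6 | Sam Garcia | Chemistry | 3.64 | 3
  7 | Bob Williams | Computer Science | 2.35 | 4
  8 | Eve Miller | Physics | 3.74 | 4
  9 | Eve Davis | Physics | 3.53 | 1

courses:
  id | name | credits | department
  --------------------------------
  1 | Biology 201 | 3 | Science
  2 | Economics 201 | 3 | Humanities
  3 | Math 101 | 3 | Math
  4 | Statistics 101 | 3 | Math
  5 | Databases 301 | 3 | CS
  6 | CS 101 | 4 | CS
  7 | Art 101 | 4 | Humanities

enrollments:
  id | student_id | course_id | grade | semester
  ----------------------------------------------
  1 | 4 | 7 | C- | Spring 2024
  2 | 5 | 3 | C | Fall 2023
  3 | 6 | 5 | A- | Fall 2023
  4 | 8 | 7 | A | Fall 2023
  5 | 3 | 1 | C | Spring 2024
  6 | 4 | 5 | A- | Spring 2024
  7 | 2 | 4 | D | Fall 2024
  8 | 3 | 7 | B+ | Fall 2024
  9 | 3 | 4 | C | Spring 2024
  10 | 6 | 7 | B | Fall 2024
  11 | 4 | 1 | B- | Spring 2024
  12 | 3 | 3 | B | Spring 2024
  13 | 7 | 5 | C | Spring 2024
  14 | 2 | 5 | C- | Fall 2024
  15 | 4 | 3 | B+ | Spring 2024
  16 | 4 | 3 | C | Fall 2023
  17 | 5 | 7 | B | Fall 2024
SELECT year, MAX(gpa) AS max_gpa FROM students GROUP BY year

Execution result:
year | max_gpa
1 | 3.67
3 | 3.92
4 | 3.74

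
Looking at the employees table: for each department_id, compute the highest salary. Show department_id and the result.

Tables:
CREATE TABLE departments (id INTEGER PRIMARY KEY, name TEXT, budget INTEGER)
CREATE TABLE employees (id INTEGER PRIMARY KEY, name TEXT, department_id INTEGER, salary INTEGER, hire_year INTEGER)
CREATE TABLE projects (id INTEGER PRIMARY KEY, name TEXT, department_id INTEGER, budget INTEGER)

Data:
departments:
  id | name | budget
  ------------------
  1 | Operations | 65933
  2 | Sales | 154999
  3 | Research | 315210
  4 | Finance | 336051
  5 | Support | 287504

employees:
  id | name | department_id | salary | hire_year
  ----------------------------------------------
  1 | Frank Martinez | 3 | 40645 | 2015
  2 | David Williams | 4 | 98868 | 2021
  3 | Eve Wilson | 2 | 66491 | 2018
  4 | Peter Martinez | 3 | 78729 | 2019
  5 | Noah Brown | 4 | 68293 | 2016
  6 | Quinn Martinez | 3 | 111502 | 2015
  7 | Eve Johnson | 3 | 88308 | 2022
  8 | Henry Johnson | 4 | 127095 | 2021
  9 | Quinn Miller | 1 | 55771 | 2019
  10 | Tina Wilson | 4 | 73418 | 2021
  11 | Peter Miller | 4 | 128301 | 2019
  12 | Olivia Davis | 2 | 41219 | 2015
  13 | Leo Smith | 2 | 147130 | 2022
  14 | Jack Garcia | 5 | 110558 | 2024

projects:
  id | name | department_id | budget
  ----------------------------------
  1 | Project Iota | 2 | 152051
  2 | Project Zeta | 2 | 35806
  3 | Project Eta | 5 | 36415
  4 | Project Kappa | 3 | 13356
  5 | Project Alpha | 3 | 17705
SELECT department_id, MAX(salary) AS max_salary FROM employees GROUP BY department_id

Execution result:
department_id | max_salary
1 | 55771
2 | 147130
3 | 111502
4 | 128301
5 | 110558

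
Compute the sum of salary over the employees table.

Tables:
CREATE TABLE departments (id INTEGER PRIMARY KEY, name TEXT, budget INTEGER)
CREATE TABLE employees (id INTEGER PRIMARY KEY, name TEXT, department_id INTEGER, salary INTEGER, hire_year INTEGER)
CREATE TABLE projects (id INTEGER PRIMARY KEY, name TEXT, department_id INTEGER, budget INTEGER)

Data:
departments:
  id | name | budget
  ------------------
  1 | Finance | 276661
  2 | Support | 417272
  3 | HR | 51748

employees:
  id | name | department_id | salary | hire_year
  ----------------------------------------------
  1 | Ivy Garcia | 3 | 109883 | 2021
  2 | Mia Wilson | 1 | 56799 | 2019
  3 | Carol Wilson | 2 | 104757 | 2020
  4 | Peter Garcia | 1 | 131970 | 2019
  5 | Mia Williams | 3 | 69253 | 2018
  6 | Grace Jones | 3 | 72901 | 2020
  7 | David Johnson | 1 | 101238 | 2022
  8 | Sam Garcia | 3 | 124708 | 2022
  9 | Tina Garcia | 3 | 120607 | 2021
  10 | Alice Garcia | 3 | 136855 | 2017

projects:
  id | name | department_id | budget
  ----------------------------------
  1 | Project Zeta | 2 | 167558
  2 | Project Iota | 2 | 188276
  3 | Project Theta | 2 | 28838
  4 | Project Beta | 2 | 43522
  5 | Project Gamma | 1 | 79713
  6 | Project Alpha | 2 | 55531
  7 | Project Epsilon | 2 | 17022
SELECT SUM(salary) FROM employees

Execution result:
1028971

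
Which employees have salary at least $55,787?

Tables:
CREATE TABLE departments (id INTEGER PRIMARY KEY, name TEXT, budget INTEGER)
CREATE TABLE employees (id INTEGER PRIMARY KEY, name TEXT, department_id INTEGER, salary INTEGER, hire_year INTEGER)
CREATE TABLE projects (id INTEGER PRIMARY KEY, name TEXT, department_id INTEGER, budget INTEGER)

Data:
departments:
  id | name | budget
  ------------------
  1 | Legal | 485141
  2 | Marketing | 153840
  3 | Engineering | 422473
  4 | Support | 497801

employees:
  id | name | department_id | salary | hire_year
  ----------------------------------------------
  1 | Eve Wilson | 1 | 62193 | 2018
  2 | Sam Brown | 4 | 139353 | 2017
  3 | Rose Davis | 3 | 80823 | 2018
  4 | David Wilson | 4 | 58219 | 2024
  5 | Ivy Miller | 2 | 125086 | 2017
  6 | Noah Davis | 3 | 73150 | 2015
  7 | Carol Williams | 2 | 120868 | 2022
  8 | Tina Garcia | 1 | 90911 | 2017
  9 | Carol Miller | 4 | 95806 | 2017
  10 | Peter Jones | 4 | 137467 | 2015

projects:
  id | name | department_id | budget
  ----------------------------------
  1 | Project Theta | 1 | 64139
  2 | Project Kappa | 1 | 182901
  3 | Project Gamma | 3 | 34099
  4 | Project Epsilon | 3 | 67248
SELECT name, salary FROM employees WHERE salary >= 55787

Execution result:
name | salary
Eve Wilson | 62193
Sam Brown | 139353
Rose Davis | 80823
David Wilson | 58219
Ivy Miller | 125086
Noah Davis | 73150
Carol Williams | 120868
Tina Garcia | 90911
Carol Miller | 95806
Peter Jones | 137467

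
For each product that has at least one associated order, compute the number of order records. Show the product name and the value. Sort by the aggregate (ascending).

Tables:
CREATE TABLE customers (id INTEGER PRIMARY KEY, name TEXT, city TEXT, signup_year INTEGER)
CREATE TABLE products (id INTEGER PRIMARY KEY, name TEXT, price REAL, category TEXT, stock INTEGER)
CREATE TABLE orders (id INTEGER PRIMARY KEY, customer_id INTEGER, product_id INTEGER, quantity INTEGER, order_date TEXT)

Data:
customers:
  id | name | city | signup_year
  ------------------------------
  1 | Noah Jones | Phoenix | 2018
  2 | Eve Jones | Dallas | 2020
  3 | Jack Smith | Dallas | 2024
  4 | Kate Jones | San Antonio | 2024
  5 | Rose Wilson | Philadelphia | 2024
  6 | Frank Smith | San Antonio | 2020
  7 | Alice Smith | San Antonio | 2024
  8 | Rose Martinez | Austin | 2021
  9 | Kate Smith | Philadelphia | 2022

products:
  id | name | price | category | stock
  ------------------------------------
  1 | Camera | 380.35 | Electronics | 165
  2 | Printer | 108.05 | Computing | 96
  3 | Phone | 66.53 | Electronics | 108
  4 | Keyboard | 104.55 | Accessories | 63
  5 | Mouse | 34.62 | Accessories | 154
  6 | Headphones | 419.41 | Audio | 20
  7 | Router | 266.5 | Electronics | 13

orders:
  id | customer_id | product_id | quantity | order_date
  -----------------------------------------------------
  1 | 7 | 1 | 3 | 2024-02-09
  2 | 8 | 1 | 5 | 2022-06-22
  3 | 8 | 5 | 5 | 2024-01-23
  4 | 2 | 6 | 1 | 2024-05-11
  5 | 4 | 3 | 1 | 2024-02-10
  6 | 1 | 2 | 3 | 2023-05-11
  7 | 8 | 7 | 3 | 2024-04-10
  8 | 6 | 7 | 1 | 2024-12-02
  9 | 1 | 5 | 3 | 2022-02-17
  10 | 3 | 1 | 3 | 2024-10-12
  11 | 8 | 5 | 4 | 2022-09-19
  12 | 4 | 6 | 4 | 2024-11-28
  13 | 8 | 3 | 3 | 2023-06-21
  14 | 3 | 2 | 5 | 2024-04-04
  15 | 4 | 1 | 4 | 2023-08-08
SELECT p.name, COUNT(*) AS n FROM orders c JOIN products p ON c.product_id = p.id GROUP BY p.id, p.name ORDER BY n ASC

Execution result:
name | n
Printer | 2
Phone | 2
Headphones | 2
Router | 2
Mouse | 3
Camera | 4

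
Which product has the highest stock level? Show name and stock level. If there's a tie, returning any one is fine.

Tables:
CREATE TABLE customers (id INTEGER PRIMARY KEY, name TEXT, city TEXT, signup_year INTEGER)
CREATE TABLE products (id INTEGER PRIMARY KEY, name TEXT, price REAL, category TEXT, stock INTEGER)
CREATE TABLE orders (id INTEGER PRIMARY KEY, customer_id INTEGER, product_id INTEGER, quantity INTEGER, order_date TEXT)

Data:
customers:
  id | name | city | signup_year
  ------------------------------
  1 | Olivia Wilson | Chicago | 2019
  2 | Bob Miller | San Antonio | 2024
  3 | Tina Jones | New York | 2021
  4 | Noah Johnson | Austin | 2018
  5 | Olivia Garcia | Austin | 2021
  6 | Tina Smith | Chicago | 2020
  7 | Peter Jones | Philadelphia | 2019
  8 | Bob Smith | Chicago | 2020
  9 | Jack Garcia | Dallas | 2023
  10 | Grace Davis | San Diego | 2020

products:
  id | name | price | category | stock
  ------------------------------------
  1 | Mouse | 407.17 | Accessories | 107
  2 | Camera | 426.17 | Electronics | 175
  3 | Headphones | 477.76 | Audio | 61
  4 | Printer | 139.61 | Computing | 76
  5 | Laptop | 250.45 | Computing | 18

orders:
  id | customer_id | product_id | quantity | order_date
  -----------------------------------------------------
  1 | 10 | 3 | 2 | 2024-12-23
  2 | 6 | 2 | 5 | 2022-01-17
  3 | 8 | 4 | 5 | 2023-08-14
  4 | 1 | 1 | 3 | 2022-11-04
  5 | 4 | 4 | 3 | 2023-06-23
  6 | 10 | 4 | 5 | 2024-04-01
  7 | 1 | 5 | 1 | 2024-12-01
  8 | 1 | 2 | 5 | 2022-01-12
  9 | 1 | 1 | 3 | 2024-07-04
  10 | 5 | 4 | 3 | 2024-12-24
SELECT name, stock FROM products ORDER BY stock DESC LIMIT 1

Execution result:
name | stock
Camera | 175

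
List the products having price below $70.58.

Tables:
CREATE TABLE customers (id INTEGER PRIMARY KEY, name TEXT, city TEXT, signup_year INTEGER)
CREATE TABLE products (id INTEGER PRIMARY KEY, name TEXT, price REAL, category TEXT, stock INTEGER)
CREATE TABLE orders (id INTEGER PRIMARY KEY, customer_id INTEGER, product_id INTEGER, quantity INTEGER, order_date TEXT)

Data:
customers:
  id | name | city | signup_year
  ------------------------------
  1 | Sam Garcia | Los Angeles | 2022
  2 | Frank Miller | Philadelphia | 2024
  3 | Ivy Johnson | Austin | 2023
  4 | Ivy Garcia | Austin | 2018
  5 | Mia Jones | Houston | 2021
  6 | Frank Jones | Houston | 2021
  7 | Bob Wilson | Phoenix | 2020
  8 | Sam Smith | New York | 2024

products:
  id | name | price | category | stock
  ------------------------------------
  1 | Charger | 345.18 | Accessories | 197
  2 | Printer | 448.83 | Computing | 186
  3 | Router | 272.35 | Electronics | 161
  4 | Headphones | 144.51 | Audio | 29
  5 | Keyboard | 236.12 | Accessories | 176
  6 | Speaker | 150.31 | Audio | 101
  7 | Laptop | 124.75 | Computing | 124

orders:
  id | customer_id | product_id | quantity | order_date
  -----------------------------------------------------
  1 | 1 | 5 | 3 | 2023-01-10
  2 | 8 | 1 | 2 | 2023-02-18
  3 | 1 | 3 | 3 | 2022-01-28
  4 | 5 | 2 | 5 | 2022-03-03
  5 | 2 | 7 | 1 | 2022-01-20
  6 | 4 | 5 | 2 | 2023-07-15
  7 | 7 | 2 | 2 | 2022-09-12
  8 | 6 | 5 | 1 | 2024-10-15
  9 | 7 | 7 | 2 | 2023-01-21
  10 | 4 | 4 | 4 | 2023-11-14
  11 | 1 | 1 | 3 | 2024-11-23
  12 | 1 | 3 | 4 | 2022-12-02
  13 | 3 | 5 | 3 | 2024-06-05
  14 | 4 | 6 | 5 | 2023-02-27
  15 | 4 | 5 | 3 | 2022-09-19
SELECT name, price FROM products WHERE price < 70.58

Execution result:
(no rows)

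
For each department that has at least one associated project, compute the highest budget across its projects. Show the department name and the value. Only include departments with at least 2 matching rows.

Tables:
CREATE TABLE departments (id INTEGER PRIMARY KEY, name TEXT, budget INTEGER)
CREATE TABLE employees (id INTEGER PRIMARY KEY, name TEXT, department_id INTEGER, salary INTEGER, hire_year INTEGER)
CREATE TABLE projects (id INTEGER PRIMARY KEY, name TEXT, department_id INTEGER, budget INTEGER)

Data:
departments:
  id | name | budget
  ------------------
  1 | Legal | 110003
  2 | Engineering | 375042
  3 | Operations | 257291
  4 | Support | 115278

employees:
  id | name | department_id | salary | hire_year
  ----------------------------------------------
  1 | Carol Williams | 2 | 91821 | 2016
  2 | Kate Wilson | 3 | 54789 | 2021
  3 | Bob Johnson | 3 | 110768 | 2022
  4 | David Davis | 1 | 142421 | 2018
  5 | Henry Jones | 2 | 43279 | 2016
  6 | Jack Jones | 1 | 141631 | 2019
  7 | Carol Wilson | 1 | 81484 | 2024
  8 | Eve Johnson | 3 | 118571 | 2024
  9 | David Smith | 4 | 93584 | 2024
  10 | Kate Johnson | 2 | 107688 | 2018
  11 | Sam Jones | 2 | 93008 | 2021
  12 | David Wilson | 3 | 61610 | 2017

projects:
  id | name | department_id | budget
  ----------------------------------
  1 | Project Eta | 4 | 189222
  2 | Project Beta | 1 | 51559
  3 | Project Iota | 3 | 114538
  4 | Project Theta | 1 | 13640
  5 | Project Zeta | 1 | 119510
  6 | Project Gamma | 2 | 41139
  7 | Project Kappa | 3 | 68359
SELECT p.name, MAX(c.budget) AS max_budget FROM projects c JOIN departments p ON c.department_id = p.id GROUP BY p.id, p.name HAVING COUNT(*) >= 2

Execution result:
name | max_budget
Legal | 119510
Operations | 114538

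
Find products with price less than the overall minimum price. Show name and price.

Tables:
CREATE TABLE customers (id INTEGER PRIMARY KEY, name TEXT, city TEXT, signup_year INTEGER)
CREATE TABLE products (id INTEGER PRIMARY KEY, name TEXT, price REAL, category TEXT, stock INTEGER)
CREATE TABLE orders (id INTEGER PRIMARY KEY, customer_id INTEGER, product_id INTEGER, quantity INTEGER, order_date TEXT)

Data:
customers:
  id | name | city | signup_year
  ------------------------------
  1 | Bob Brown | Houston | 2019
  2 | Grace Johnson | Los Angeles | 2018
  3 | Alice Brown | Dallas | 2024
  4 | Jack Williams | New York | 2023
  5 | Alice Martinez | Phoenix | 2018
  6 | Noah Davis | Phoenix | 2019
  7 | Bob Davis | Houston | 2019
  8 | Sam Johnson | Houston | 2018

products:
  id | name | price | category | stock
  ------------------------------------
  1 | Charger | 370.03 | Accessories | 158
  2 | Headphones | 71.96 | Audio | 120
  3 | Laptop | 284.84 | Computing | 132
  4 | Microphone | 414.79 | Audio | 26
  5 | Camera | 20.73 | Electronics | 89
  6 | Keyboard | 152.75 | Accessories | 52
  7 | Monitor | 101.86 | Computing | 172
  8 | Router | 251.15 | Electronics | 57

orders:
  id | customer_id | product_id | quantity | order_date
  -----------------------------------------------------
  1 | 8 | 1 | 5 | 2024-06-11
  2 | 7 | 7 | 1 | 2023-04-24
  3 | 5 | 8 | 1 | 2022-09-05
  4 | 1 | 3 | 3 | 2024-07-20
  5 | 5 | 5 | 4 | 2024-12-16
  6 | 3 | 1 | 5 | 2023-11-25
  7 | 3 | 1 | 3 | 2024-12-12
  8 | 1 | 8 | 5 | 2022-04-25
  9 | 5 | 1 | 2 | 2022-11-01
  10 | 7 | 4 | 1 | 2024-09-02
SELECT name, price FROM products WHERE price < (SELECT MIN(price) FROM products)

Execution result:
(no rows)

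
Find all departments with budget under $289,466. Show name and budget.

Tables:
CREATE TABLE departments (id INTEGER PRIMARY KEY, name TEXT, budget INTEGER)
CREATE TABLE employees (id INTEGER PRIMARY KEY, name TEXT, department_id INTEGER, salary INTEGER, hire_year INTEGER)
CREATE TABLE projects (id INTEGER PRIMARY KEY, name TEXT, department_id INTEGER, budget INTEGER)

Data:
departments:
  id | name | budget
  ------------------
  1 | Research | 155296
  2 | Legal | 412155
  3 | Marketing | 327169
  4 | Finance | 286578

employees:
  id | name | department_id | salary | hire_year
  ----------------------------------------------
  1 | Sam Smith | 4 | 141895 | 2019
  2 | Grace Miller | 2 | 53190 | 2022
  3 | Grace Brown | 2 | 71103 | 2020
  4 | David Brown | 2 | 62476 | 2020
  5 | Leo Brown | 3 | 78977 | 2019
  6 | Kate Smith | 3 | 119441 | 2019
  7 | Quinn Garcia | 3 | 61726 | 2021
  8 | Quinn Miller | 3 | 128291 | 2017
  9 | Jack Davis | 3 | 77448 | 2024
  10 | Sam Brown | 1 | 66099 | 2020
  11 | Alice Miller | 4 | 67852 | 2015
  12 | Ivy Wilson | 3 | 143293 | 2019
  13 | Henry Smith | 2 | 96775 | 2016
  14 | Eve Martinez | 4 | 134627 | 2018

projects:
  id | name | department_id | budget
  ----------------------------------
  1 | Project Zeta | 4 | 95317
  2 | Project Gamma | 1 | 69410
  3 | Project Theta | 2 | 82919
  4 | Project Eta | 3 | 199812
SELECT name, budget FROM departments WHERE budget < 289466

Execution result:
name | budget
Research | 155296
Finance | 286578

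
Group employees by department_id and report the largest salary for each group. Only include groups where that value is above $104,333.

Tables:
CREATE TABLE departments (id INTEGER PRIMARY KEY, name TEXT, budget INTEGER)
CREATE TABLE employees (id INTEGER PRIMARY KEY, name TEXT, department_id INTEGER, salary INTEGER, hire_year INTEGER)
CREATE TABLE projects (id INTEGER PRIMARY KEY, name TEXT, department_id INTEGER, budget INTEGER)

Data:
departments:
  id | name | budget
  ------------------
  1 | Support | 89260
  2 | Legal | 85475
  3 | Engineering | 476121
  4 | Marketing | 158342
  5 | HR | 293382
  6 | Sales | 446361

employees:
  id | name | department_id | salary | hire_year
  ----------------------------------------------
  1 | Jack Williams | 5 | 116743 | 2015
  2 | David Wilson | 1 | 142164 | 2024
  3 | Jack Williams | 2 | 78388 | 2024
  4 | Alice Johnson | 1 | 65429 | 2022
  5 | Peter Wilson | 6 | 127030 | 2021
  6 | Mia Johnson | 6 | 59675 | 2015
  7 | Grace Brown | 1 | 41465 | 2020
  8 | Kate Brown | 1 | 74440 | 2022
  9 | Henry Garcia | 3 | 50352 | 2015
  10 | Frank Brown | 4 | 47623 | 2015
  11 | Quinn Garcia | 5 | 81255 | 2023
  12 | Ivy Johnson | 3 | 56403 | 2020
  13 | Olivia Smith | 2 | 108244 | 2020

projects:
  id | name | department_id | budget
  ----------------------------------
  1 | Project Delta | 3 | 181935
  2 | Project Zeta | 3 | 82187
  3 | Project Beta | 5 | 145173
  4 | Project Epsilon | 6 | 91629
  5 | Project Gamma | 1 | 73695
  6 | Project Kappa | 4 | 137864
SELECT department_id, MAX(salary) AS max_salary FROM employees GROUP BY department_id HAVING MAX(salary) > 104333

Execution result:
department_id | max_salary
1 | 142164
2 | 108244
5 | 116743
6 | 127030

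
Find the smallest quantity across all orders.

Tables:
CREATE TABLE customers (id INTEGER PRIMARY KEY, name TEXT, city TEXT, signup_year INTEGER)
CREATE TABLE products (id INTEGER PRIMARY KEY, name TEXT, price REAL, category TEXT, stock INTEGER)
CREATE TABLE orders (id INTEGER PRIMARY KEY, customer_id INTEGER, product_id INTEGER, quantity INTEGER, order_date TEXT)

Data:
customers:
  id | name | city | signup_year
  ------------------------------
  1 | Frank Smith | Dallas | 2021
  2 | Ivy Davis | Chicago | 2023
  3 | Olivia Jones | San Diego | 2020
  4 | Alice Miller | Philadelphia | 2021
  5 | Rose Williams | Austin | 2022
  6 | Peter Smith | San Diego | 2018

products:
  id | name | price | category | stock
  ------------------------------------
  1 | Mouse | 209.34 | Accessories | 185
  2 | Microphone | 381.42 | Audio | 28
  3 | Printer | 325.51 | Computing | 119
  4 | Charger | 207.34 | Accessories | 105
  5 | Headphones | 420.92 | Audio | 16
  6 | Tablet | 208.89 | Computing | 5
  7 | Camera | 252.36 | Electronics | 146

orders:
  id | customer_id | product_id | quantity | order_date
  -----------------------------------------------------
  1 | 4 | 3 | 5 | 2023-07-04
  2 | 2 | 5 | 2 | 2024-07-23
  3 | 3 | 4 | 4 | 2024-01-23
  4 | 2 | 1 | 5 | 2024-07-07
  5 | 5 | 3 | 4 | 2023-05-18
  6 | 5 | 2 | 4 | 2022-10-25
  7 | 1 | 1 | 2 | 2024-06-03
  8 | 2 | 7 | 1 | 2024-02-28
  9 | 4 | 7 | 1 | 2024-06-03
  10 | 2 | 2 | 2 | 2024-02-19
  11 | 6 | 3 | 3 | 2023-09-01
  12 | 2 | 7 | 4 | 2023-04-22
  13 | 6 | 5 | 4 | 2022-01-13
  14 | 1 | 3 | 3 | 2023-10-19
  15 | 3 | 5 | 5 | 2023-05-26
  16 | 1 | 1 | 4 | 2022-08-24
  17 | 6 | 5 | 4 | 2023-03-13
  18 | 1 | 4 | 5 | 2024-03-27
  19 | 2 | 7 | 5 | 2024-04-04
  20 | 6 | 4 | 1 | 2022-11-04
SELECT MIN(quantity) FROM orders

Execution result:
1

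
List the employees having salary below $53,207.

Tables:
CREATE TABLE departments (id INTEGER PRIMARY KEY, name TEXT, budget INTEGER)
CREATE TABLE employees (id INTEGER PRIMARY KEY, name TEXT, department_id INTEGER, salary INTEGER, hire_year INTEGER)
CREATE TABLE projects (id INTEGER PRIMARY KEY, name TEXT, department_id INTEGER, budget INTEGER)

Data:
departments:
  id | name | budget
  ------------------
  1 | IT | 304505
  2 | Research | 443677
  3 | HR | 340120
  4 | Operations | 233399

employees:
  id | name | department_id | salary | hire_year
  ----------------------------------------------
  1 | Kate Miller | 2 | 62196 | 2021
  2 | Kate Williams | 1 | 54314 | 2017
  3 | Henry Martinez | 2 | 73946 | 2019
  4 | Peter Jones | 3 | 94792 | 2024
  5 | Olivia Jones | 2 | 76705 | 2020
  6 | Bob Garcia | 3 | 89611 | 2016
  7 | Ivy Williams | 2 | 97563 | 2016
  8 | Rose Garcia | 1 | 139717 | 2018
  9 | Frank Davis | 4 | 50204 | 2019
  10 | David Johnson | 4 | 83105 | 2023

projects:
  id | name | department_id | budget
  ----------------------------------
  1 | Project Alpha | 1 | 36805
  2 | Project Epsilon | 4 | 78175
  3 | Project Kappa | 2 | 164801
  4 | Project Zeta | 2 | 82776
SELECT name, salary FROM employees WHERE salary < 53207

Execution result:
name | salary
Frank Davis | 50204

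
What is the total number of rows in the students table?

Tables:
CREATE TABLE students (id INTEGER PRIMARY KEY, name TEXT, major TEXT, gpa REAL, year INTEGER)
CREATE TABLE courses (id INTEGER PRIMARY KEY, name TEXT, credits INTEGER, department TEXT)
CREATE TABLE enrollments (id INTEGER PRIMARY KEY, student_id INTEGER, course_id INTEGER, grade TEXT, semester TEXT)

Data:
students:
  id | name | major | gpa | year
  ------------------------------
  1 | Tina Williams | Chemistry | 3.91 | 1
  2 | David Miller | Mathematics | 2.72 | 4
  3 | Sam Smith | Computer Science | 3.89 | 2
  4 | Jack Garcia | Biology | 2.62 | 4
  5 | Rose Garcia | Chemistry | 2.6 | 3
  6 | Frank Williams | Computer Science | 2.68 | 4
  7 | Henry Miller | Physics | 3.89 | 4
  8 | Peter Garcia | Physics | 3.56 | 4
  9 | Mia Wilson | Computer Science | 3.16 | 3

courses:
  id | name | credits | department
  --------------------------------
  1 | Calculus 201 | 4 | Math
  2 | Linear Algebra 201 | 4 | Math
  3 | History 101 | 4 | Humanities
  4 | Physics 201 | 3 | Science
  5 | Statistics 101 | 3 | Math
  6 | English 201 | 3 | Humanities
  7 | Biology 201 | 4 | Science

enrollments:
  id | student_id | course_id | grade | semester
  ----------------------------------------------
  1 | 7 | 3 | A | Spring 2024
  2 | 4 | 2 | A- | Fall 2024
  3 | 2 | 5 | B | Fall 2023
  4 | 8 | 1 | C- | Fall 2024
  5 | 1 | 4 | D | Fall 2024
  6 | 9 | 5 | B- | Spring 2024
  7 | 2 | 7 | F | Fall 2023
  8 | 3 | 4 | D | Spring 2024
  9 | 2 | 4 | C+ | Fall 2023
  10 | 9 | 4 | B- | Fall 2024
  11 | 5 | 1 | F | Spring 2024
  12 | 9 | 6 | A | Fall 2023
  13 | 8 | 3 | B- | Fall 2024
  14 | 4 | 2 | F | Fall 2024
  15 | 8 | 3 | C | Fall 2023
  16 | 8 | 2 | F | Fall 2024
SELECT COUNT(*) FROM students

Execution result:
9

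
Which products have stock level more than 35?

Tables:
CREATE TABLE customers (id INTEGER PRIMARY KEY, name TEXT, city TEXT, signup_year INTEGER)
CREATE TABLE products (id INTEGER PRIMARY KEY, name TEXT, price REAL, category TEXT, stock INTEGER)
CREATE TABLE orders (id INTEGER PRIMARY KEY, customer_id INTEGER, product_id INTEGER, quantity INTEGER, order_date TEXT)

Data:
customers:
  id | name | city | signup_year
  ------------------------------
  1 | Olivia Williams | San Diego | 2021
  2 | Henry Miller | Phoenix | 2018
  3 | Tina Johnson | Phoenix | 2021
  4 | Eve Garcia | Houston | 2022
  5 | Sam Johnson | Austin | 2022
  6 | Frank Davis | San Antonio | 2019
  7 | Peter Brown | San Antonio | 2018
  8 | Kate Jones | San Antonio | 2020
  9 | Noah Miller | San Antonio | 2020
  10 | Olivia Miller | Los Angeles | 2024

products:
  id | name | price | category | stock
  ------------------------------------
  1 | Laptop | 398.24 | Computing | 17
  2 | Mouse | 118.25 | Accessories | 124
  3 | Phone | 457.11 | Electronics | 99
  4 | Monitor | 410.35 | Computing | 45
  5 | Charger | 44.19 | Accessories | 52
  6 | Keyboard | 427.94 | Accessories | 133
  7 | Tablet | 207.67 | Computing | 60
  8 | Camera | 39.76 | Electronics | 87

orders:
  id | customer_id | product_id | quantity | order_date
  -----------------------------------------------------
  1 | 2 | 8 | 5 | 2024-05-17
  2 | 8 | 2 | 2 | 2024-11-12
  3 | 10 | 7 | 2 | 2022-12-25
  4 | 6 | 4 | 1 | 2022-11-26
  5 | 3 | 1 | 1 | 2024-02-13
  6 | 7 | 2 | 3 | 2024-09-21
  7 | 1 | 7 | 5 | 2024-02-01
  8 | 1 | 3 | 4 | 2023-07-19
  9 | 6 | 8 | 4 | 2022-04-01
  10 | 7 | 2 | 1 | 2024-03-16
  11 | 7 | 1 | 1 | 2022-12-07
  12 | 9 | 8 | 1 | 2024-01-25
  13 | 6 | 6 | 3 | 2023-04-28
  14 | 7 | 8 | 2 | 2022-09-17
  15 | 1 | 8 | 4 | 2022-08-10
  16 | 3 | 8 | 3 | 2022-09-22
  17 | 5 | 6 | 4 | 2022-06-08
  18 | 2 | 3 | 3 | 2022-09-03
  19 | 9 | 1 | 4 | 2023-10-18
SELECT name, stock FROM products WHERE stock > 35

Execution result:
name | stock
Mouse | 124
Phone | 99
Monitor | 45
Charger | 52
Keyboard | 133
Tablet | 60
Camera | 87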